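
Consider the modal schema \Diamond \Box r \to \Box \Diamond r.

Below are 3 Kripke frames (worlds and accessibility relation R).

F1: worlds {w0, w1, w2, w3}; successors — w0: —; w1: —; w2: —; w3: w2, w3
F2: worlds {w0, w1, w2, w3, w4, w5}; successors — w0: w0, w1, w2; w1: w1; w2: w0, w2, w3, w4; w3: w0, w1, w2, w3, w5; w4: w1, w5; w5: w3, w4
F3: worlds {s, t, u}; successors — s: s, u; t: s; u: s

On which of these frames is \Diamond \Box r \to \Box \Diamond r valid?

The schema corresponds to convergence: \forall x \forall y \forall z (Rxy \wedge Rxz \to \exists w (Ryw \wedge Rzw)).
F1: fails — Rw3w2 and Rw3w2 but w2 and w2 have no common successor.
F2: fails — Rw0w1 and Rw0w2 but w1 and w2 have no common successor.
F3: condition met.
Valid on: F3.

F3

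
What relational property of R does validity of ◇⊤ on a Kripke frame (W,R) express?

◇⊤ holds at w iff w has a successor, so frame-validity of ◇⊤ is exactly seriality. Equivalently via □p → ◇p:
Suppose □p→◇p is valid. At any x set V(p)=W. Then □p at x, so ◇p at x, so x has a successor.

Seriality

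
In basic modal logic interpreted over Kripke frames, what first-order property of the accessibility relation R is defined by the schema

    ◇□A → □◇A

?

Suppose ◇□A→□◇A is valid. Take Rxy, Rxz and set V(A)={w : Ryw}. Then □A at y so ◇□A at x, so □◇A at x, so ◇A at z, giving w with Rzw and Ryw.

convergence: ∀x ∀y ∀z (Rxy ∧ Rxz → ∃w (Ryw ∧ Rzw))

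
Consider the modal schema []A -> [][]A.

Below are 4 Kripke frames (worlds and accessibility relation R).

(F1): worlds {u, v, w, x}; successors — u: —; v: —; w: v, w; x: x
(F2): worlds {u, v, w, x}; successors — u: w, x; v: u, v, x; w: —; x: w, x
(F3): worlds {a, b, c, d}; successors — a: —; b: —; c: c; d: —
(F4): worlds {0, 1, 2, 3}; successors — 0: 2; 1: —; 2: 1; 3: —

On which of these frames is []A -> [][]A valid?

This is the axiom for transitivity; its first-order frame correspondent is forall x forall y forall z (Rxy & Ryz -> Rxz).
(F1): ✓.
(F2): fails — Rvu and Ruw but not Rvw.
(F3): ✓.
(F4): fails — R02 and R21 but not R01.
Valid on: (F1), (F3).

(F1), (F3)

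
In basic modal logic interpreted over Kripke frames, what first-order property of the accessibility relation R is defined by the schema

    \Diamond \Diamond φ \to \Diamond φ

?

Equivalently (dual form): □φ → □□φ.
Suppose □φ→□□φ is valid. Take Rxy, Ryz and set V(φ)={w : Rxw}. Then □φ at x, so □□φ at x, so □φ at y, so φ at z, i.e. Rxz.

transitivity: \forall x \forall y \forall z (Rxy \wedge Ryz \to Rxz)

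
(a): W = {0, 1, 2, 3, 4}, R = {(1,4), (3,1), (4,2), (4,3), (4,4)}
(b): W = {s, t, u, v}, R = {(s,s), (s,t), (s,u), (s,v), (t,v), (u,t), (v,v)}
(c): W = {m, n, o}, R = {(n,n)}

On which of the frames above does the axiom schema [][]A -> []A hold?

(c)

The schema corresponds to density: forall x forall y (Rxy -> exists z (Rxz & Rzy)).
(a): fails — R31 but no z with R3z and Rz1.
(b): fails — Rut but no z with Ruz and Rzt.
(c): holds.
Valid on: (c).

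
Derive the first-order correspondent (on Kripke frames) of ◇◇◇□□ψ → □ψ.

∀x ∀y ∀z ((xR³y ∧ xRz) → ∃w (yR²w ∧ z = w))

This is a Sahlqvist (Geach-type) schema ◇^3□^2ψ → □^1◇^0ψ.
First-order correspondent: ∀x ∀y ∀z ((xR³y ∧ xRz) → ∃w (yR²w ∧ z = w)).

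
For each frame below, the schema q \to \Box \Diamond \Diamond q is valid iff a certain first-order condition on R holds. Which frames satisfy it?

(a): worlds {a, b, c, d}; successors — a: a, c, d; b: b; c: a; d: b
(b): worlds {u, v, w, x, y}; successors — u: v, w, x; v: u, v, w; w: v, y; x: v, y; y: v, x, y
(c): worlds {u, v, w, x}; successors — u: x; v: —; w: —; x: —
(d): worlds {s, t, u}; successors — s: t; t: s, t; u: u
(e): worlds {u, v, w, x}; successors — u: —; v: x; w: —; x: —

The schema corresponds to a generalized confluence (Geach) condition: \forall x \forall z (xRz \to \exists w (x = w \wedge z R^2 w)).
(a): fails — aRd but no w with a=w and dR²w.
(b): ✓.
(c): fails — uRx but no t with u=t and xR²t.
(d): ✓.
(e): fails — vRx but no t with v=t and xR²t.

(b), (d)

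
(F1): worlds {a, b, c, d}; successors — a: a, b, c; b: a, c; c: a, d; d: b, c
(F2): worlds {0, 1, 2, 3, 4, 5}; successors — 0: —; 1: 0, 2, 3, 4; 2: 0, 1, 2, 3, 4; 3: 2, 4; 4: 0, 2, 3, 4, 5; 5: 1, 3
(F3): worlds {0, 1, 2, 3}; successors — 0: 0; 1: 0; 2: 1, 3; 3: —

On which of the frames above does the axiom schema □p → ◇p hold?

(F1)

Frame correspondent (Sahlqvist): ∀x ∃y Rxy — i.e. seriality.
(F1): ✓.
(F2): fails — world 0 has no successor.
(F3): fails — world 3 has no successor.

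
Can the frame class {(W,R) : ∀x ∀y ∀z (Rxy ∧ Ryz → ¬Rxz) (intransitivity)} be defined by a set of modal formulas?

If a class were modally definable it would be closed under surjective bounded morphisms (Goldblatt–Thomason).
The 3-cycle (worlds 0,1,2 with 0→1→2→0) is intransitive. Mapping every world to a single reflexive point • is a surjective bounded morphism; the reflexive point is not intransitive (R••∧R•• but R••).
So no modal formula (or set of formulas) defines exactly the intransitive frames.

No — not modally definable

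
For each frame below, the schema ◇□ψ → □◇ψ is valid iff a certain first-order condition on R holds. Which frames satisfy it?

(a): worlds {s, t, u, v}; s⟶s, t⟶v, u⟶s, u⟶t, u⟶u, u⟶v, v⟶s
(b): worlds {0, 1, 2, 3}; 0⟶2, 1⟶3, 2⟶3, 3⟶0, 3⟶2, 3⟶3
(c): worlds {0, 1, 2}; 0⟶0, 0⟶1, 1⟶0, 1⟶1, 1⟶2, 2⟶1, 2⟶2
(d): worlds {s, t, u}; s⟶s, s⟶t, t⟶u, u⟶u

The schema corresponds to convergence: ∀x ∀y ∀z (Rxy ∧ Rxz → ∃w (Ryw ∧ Rzw)).
(a): fails — Ruv and Rut but v and t have no common successor.
(b): fails — R32 and R30 but 2 and 0 have no common successor.
(c): condition met.
(d): fails — Rss and Rst but s and t have no common successor.
Valid on: (c).

(c)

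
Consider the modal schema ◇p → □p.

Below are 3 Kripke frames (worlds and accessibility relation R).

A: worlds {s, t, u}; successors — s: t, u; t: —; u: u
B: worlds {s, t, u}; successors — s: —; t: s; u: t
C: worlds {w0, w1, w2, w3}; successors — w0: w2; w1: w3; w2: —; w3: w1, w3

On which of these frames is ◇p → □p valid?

The schema corresponds to partial functionality: ∀x ∀y ∀z (Rxy ∧ Rxz → y = z).
A: fails — s sees both t and u.
B: satisfies the condition.
C: fails — w3 sees both w1 and w3.

B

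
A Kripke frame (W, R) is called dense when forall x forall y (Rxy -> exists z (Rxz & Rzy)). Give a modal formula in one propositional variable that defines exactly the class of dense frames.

□□p → □p

The condition is density. The C4 schema □□p → □p defines it.
Suppose □□p→□p is valid. Take Rxy and set V(p)={w : xR²w}. Then □□p at x, so □p at x, so p at y, i.e. ∃z(Rxz∧Rzy).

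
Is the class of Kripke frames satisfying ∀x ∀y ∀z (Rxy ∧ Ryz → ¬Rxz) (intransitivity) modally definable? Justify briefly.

No — not modally definable

If a class were modally definable it would be closed under surjective bounded morphisms (Goldblatt–Thomason).
The 7-cycle (worlds 0,1,2,3,4,5,6 with 0→1→2→3→4→5→6→0) is intransitive. Mapping every world to a single reflexive point • is a surjective bounded morphism; the reflexive point is not intransitive (R••∧R•• but R••).
Hence intransitivity is not modally definable.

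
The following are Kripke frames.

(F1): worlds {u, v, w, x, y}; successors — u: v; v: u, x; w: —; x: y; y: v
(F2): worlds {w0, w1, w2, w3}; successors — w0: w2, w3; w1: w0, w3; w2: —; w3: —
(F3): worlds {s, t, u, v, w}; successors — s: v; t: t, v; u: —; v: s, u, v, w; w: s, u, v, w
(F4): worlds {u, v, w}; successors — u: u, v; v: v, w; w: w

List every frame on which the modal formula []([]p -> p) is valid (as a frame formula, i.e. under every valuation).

(F4)

The schema corresponds to shift-reflexivity: forall x forall y (Rxy -> Ryy).
(F1): fails — Ruv but not Rvv.
(F2): fails — Rw0w2 but not Rw2w2.
(F3): fails — Rwu but not Ruu.
(F4): ✓.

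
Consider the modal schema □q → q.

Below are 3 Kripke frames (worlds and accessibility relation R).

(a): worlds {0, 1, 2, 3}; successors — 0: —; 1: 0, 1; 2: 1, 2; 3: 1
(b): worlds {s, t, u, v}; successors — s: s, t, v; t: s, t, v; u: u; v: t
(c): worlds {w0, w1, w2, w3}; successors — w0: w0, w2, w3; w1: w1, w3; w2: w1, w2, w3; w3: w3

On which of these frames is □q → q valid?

Frame correspondent (Sahlqvist): ∀x Rxx — i.e. reflexivity.
(a): fails — world 0 does not see itself.
(b): fails — world v does not see itself.
(c): condition met.
Valid on: (c).

(c)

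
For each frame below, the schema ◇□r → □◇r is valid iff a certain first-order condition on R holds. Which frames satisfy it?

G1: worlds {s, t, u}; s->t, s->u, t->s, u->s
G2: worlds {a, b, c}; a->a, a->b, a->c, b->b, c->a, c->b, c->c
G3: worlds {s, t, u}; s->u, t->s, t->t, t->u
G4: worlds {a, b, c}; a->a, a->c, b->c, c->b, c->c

G1, G2, G4

This is the axiom for convergence; its first-order frame correspondent is ∀x ∀y ∀z (Rxy ∧ Rxz → ∃w (Ryw ∧ Rzw)).
G1: ✓.
G2: ✓.
G3: fails — Rsu and Rsu but u and u have no common successor.
G4: ✓.
Valid on: G1, G2, G4.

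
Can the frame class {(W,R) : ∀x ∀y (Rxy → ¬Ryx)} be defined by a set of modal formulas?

No — not modally definable

If a class were modally definable it would be closed under surjective bounded morphisms (Goldblatt–Thomason).
The 3-cycle (worlds a,b,c with a→b→c→a) is asymmetric. Mapping every world to a single reflexive point • is a surjective bounded morphism, and the reflexive point is not asymmetric (R•• but asymmetry requires ¬R••).
Hence asymmetry is not modally definable.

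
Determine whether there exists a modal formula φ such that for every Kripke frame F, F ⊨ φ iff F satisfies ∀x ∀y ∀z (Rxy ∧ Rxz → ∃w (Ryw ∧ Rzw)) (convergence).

The condition is convergence. A defining modal formula is ◇□p → □◇p.
Suppose ◇□p→□◇p is valid. Take Rxy, Rxz and set V(p)={w : Ryw}. Then □p at y so ◇□p at x, so □◇p at x, so ◇p at z, giving w with Rzw and Ryw.

Definable; ◇□p → □◇p defines it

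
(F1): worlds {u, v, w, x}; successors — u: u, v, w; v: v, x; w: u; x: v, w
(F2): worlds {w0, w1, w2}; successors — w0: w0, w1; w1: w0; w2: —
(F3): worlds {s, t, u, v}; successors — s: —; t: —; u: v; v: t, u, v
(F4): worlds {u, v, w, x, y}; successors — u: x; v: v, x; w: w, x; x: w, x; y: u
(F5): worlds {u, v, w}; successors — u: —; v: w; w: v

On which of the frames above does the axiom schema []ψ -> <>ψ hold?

(F1), (F4)

This is the axiom for seriality; its first-order frame correspondent is forall x exists y Rxy.
(F1): condition met.
(F2): fails — world w2 has no successor.
(F3): fails — world s has no successor.
(F4): condition met.
(F5): fails — world u has no successor.
Valid on: (F1), (F4).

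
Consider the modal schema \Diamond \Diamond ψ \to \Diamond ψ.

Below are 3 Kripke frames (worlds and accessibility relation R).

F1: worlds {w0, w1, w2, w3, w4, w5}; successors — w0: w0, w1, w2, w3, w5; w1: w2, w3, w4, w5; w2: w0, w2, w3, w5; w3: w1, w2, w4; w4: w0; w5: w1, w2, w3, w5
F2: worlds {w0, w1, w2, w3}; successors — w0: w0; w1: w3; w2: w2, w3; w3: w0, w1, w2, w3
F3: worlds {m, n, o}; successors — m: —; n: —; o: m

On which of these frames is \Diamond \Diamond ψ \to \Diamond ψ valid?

Frame correspondent (Sahlqvist): \forall x \forall y \forall z (Rxy \wedge Ryz \to Rxz) — i.e. transitivity.
F1: fails — Rw3w1 and Rw1w3 but not Rw3w3.
F2: fails — Rw1w3 and Rw3w1 but not Rw1w1.
F3: satisfies the condition.
Valid on: F3.

F3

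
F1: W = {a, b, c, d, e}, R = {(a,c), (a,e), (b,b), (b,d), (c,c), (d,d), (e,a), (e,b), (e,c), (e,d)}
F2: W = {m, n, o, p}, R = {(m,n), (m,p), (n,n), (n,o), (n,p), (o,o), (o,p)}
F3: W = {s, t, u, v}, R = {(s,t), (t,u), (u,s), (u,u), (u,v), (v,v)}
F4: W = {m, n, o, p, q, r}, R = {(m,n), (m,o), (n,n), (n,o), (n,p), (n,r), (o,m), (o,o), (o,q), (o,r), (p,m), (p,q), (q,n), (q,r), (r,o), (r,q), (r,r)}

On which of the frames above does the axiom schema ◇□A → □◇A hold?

none

Frame correspondent (Sahlqvist): ∀x ∀y ∀z (Rxy ∧ Rxz → ∃w (Ryw ∧ Rzw)) — i.e. convergence.
F1: fails — Reb and Rea but b and a have no common successor.
F2: fails — Rmn and Rmp but n and p have no common successor.
F3: fails — Ruv and Rus but v and s have no common successor.
F4: fails — Rnn and Rnp but n and p have no common successor.
Valid on no frame.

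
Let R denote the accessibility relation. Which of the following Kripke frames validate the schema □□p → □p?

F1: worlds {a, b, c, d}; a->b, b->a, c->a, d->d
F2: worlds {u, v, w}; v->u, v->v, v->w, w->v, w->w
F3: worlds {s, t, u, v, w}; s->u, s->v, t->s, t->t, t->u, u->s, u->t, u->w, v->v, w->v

Frame correspondent (Sahlqvist): ∀x ∀y (Rxy → ∃z (Rxz ∧ Rzy)) — i.e. density.
F1: fails — Rca but no z with Rcz and Rza.
F2: ✓.
F3: fails — Ruw but no z with Ruz and Rzw.
Valid on: F2.

F2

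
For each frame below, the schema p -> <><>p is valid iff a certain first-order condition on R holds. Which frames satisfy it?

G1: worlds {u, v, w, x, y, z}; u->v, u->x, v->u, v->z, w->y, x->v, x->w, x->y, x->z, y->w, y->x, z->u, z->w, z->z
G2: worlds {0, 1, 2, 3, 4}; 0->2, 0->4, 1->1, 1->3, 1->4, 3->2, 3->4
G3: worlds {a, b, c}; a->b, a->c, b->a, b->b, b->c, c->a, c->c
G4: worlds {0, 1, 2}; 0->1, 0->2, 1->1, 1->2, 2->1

G1, G3

This is the axiom for a generalized confluence (Geach) condition; its first-order frame correspondent is forall x exists w (x = w & x R^2 w).
G1: condition met.
G2: fails — at 0 but no w with 0=w and 0R²w.
G3: condition met.
G4: fails — at 0 but no w with 0=w and 0R²w.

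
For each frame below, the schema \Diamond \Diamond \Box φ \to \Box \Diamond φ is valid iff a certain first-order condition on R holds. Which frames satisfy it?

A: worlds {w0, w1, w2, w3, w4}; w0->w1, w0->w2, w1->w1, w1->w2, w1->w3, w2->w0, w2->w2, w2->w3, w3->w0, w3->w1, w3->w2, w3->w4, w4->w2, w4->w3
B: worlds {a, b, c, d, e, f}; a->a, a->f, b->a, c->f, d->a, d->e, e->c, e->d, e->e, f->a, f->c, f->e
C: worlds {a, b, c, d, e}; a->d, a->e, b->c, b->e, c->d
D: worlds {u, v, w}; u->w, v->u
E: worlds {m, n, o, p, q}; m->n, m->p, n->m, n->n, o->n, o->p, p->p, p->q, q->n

The schema corresponds to a generalized confluence (Geach) condition: \forall x \forall y \forall z ((x R^2 y \wedge xRz) \to \exists w (yRw \wedge zRw)).
A: holds.
B: fails — aR²c, aRf but no w with cRw and fRw.
C: fails — bR²d, bRc but no w with dRw and cRw.
D: fails — vR²w, vRu but no t with wRt and uRt.
E: fails — mR²n, mRp but no w with nRw and pRw.
Valid on: A.

A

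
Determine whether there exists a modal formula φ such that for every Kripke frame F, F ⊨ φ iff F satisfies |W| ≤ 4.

No

Any modally definable frame class is closed under disjoint unions.
Any modal formula valid on each of 5 disjoint one-world frames is valid on their disjoint union (validity is preserved under disjoint unions). Each one-world frame has |W|=1≤4, but the union has |W|=5.
So the class is not modally definable.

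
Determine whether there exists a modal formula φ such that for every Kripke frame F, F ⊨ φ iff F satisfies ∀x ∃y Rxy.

Yes, by □p → ◇p

The condition is seriality. A defining modal formula is □p → ◇p.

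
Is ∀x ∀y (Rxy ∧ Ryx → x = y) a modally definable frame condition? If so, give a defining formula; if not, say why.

If a class were modally definable it would be closed under surjective bounded morphisms (Goldblatt–Thomason).
The 4-cycle (worlds s,t,u,v with s→t→u→v→s) is antisymmetric. Sending even-indexed worlds to a and odd-indexed worlds to b is a surjective bounded morphism onto the two-world frame with a↔b, which is not antisymmetric.
Hence antisymmetry is not modally definable.

No — not modally definable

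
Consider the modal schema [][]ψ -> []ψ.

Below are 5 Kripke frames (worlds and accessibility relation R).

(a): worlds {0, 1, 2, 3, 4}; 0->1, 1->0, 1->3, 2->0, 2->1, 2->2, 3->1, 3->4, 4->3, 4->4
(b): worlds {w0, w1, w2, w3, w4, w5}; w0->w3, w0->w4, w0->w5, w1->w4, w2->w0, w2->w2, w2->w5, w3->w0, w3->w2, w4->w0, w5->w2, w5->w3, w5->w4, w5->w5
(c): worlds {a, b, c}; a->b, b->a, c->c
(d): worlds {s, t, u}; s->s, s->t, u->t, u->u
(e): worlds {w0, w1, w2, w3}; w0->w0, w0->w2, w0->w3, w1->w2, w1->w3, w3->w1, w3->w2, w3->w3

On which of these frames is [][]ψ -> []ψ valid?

This is the axiom for density; its first-order frame correspondent is forall x forall y (Rxy -> exists z (Rxz & Rzy)).
(a): fails — R10 but no z with R1z and Rz0.
(b): fails — Rw4w0 but no z with Rw4z and Rzw0.
(c): fails — Rab but no z with Raz and Rzb.
(d): condition met.
(e): condition met.

(d), (e)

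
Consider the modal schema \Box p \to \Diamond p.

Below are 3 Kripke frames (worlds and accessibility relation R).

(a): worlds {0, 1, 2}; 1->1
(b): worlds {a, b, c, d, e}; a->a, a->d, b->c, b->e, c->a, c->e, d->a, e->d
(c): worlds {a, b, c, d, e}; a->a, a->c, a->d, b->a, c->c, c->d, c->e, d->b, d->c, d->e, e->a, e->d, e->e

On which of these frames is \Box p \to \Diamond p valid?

The schema corresponds to seriality: \forall x \exists y Rxy.
(a): fails — world 0 has no successor.
(b): ✓.
(c): ✓.
Valid on: (b), (c).

(b), (c)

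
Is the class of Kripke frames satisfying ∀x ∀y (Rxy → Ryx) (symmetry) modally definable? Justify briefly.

This is a Sahlqvist condition; the B axiom r → □◇r defines it.
Suppose r→□◇r is valid. Take Rxy and set V(r)={x}. Then r at x, so □◇r at x, so ◇r at y, so some z with Ryz has r; z=x, i.e. Ryx.

Yes — defined by r → □◇r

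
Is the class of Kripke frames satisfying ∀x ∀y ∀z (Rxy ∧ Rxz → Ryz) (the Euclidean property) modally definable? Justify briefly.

Yes: it is the Euclidean property, defined by the 5 schema ◇r → □◇r.
Suppose ◇r→□◇r is valid. Take Rxy, Rxz and set V(r)={y}. Then ◇r at x, so □◇r at x, so ◇r at z, so some w with Rzw has r; w=y, i.e. Rzy. By symmetry of the argument, Ryz.

Yes — defined by ◇r → □◇r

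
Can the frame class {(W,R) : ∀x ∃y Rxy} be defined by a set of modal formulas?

Yes — defined by □r → ◇r

Yes: it is seriality, defined by the D schema □r → ◇r.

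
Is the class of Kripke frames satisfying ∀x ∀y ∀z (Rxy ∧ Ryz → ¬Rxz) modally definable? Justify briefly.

If a class were modally definable it would be closed under surjective bounded morphisms (Goldblatt–Thomason).
The 3-cycle (worlds s,t,u with s→t→u→s) is intransitive. Mapping every world to a single reflexive point • is a surjective bounded morphism; the reflexive point is not intransitive (R••∧R•• but R••).
So the class is not modally definable.

No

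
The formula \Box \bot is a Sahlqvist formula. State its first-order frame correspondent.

□⊥ is valid iff no world has any successor (otherwise □⊥ fails at any world with one).
The converse is a direct semantic check.
Frame condition: \forall x \forall y \neg Rxy.

Emptiness of R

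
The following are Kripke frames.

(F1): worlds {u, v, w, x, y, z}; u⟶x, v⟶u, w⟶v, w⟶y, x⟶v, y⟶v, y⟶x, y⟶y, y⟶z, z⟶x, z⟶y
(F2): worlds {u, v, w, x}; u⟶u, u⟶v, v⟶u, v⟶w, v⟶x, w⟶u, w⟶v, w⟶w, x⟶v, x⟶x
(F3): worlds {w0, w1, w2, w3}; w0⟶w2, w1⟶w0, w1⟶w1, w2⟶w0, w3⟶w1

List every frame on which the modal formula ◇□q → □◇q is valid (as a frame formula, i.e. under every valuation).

Frame correspondent (Sahlqvist): ∀x ∀y ∀z (Rxy ∧ Rxz → ∃w (Ryw ∧ Rzw)) — i.e. convergence.
(F1): fails — Rwy and Rwv but y and v have no common successor.
(F2): condition met.
(F3): fails — Rw1w1 and Rw1w0 but w1 and w0 have no common successor.

(F2)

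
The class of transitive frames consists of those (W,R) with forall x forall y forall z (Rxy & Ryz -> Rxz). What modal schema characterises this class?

□ψ → □□ψ

This is transitivity; the standard corresponding axiom is 4: □ψ → □□ψ.
Suppose □ψ→□□ψ is valid. Take Rxy, Ryz and set V(ψ)={w : Rxw}. Then □ψ at x, so □□ψ at x, so □ψ at y, so ψ at z, i.e. Rxz.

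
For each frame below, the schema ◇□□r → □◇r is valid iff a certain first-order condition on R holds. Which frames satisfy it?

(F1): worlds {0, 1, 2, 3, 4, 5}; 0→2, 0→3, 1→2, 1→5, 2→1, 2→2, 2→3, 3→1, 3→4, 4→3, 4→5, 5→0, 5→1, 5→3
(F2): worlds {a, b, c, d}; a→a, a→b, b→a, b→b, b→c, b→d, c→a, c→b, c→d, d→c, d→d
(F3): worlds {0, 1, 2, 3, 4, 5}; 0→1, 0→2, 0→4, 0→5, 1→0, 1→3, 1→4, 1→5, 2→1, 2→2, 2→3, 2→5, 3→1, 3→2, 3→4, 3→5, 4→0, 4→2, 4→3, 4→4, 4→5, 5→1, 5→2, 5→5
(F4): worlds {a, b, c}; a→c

(F2), (F3)

This is the axiom for a generalized confluence (Geach) condition; its first-order frame correspondent is ∀x ∀y ∀z ((xRy ∧ xRz) → ∃w (yR²w ∧ zRw)).
(F1): fails — 0R3, 0R3 but no w with 3R²w and 3Rw.
(F2): condition met.
(F3): condition met.
(F4): fails — aRc, aRc but no w with cR²w and cRw.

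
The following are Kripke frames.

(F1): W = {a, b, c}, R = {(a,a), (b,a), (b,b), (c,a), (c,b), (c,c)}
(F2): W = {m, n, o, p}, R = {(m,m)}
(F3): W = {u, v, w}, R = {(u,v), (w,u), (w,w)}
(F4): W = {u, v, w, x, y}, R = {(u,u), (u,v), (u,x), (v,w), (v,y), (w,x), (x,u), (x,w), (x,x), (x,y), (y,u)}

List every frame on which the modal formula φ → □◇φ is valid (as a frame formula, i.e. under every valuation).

(F2)

The schema corresponds to symmetry: ∀x ∀y (Rxy → Ryx).
(F1): fails — Rba but not Rab.
(F2): condition met.
(F3): fails — Ruv but not Rvu.
(F4): fails — Ruv but not Rvu.
Valid on: (F2).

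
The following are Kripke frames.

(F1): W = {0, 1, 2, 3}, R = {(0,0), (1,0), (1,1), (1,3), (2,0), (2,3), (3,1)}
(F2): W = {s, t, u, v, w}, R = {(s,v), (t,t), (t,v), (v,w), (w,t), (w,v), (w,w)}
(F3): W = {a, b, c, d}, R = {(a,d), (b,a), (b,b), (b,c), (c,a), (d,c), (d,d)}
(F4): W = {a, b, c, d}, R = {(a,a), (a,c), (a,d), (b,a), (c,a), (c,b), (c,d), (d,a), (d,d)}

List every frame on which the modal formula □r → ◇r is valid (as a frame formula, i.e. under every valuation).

(F1), (F3), (F4)

This is the axiom for seriality; its first-order frame correspondent is ∀x ∃y Rxy.
(F1): satisfies the condition.
(F2): fails — world u has no successor.
(F3): satisfies the condition.
(F4): satisfies the condition.
Valid on: (F1), (F3), (F4).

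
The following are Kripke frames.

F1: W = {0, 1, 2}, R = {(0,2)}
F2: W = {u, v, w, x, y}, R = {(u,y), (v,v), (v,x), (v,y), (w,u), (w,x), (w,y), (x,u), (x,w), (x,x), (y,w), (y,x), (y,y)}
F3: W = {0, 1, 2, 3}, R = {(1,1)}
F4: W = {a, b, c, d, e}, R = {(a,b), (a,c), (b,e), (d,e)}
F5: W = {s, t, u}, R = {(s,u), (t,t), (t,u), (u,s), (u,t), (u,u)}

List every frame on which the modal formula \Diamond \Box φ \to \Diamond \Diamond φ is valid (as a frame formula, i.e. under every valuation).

The schema corresponds to a generalized confluence (Geach) condition: \forall x \forall y (xRy \to \exists w (yRw \wedge x R^2 w)).
F1: fails — 0R2 but no w with 2Rw and 0R²w.
F2: ✓.
F3: ✓.
F4: fails — aRc but no w with cRw and aR²w.
F5: ✓.
Valid on: F2, F3, F5.

F2, F3, F5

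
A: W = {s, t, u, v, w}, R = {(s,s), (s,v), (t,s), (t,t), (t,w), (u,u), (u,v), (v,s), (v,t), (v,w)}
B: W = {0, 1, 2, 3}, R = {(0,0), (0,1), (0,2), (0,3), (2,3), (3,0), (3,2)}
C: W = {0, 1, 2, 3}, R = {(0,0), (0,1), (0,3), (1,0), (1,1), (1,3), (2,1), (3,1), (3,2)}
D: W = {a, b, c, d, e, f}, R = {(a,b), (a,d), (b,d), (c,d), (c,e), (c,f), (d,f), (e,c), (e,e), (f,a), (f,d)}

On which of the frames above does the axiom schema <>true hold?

C, D

Frame correspondent (Sahlqvist): forall x exists y Rxy — i.e. seriality.
A: fails — world w has no successor.
B: fails — world 1 has no successor.
C: satisfies the condition.
D: satisfies the condition.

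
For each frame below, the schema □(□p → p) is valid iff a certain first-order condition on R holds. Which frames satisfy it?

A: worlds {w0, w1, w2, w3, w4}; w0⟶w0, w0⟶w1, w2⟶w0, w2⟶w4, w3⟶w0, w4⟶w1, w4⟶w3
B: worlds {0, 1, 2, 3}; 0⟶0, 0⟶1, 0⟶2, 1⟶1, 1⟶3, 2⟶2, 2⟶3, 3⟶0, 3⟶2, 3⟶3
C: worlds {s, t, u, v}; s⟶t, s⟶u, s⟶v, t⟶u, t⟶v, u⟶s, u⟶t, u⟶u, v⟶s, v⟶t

Frame correspondent (Sahlqvist): ∀x ∀y (Rxy → Ryy) — i.e. shift-reflexivity.
A: fails — Rw2w4 but not Rw4w4.
B: satisfies the condition.
C: fails — Rtv but not Rvv.
Valid on: B.

B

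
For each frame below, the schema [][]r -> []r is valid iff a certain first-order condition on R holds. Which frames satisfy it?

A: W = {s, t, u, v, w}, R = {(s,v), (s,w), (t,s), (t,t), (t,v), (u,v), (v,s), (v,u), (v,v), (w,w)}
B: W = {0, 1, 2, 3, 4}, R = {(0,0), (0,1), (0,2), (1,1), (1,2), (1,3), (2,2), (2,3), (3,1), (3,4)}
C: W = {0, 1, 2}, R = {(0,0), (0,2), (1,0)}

Frame correspondent (Sahlqvist): forall x forall y (Rxy -> exists z (Rxz & Rzy)) — i.e. density.
A: holds.
B: fails — R34 but no z with R3z and Rz4.
C: holds.

A, C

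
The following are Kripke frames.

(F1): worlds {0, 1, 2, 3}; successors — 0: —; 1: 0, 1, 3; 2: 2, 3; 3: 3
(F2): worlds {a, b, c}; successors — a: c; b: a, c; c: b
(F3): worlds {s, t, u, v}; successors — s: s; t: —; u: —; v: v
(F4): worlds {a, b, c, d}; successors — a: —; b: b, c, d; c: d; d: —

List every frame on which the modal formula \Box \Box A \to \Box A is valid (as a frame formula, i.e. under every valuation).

(F1), (F3)

The schema corresponds to density: \forall x \forall y (Rxy \to \exists z (Rxz \wedge Rzy)).
(F1): holds.
(F2): fails — Rac but no z with Raz and Rzc.
(F3): holds.
(F4): fails — Rcd but no z with Rcz and Rzd.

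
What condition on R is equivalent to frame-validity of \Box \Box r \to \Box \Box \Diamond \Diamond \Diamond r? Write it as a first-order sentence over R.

\forall x \forall z (x R^2 z \to \exists w (x R^2 w \wedge z R^3 w))

This is a Sahlqvist (Geach-type) schema ◇^0□^2r → □^2◇^3r.
Minimal-valuation argument: fix x; take any y with xR^0y and any z with xR^2z. Set V(r) to the set of worlds R-reachable from y in exactly 2 steps. Then □^2r holds at y, so the antecedent holds at x; validity forces ◇^3r at z, giving a w with zR^3w and yR^2w.
First-order correspondent: \forall x \forall z (x R^2 z \to \exists w (x R^2 w \wedge z R^3 w)).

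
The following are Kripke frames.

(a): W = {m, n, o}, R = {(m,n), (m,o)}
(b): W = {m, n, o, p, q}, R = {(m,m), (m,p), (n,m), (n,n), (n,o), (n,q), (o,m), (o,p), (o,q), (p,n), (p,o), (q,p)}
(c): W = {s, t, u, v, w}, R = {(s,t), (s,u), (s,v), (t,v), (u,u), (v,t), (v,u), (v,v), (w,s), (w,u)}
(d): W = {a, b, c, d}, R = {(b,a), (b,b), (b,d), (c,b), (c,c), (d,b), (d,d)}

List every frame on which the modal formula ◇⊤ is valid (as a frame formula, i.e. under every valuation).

This is the axiom for seriality; its first-order frame correspondent is ∀x ∃y Rxy.
(a): fails — world n has no successor.
(b): satisfies the condition.
(c): satisfies the condition.
(d): fails — world a has no successor.
Valid on: (b), (c).

(b), (c)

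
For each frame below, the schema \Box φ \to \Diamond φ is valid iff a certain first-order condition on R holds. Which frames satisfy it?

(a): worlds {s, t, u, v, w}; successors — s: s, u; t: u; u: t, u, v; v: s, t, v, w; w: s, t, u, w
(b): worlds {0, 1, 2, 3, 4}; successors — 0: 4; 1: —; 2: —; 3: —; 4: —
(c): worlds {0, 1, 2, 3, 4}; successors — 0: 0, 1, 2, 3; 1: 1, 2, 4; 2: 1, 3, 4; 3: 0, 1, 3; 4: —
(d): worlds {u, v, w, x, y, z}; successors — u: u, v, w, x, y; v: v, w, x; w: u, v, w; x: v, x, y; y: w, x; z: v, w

Frame correspondent (Sahlqvist): \forall x \exists y Rxy — i.e. seriality.
(a): satisfies the condition.
(b): fails — world 1 has no successor.
(c): fails — world 4 has no successor.
(d): satisfies the condition.

(a), (d)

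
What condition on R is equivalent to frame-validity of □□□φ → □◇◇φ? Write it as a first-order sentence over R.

∀x ∀z (xRz → ∃w (xR³w ∧ zR²w))

This is a Sahlqvist (Geach-type) schema ◇^0□^3φ → □^1◇^2φ.
Minimal-valuation argument: fix x; take any y with xR^0y and any z with xR^1z. Set V(φ) to the set of worlds R-reachable from y in exactly 3 steps. Then □^3φ holds at y, so the antecedent holds at x; validity forces ◇^2φ at z, giving a w with zR^2w and yR^3w.
First-order correspondent: ∀x ∀z (xRz → ∃w (xR³w ∧ zR²w)).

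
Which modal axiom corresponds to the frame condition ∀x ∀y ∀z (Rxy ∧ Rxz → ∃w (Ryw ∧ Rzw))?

◇□r → □◇r

The condition is convergence. The .2 schema ◇□r → □◇r defines it.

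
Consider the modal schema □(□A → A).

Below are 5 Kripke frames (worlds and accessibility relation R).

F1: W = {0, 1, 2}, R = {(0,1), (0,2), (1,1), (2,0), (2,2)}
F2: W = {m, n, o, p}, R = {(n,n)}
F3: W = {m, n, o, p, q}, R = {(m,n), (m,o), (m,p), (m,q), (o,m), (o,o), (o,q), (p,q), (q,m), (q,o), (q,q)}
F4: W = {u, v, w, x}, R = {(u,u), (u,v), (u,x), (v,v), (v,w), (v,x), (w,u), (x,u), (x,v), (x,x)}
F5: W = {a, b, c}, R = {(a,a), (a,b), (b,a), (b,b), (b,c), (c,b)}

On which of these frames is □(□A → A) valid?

Frame correspondent (Sahlqvist): ∀x ∀y (Rxy → Ryy) — i.e. shift-reflexivity.
F1: fails — R20 but not R00.
F2: condition met.
F3: fails — Rom but not Rmm.
F4: fails — Rvw but not Rww.
F5: fails — Rbc but not Rcc.
Valid on: F2.

F2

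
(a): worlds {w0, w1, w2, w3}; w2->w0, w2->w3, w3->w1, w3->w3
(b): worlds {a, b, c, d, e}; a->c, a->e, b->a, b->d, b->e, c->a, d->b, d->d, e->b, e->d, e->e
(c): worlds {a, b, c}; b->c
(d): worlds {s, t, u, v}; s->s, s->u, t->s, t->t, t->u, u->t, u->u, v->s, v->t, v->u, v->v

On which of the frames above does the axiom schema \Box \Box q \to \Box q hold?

The schema corresponds to density: \forall x \forall y (Rxy \to \exists z (Rxz \wedge Rzy)).
(a): fails — Rw2w0 but no z with Rw2z and Rzw0.
(b): fails — Rba but no z with Rbz and Rza.
(c): fails — Rbc but no z with Rbz and Rzc.
(d): holds.
Valid on: (d).

(d)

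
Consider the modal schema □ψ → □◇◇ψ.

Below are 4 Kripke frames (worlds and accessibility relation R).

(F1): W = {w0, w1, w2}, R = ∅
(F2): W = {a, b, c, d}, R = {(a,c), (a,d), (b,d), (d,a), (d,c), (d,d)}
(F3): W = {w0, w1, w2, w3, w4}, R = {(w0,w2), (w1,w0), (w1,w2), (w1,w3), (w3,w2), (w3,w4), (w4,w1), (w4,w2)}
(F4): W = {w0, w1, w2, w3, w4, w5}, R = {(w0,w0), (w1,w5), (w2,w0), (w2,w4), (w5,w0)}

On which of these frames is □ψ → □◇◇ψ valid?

(F1)

This is the axiom for a generalized confluence (Geach) condition; its first-order frame correspondent is ∀x ∀z (xRz → ∃w (xRw ∧ zR²w)).
(F1): ✓.
(F2): fails — aRc but no w with aRw and cR²w.
(F3): fails — w0Rw2 but no w with w0Rw and w2R²w.
(F4): fails — w1Rw5 but no w with w1Rw and w5R²w.
Valid on: (F1).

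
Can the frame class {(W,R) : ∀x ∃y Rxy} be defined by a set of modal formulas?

This is a Sahlqvist condition; the D axiom □r → ◇r defines it.

Yes, by □r → ◇r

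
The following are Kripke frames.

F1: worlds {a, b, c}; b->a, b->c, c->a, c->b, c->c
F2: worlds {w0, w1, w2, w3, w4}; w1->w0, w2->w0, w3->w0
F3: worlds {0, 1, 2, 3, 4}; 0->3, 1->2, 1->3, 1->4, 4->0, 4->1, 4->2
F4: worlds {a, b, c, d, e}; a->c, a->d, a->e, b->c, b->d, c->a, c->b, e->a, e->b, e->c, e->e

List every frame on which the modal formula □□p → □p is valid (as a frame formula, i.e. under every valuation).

F1

This is the axiom for density; its first-order frame correspondent is ∀x ∀y (Rxy → ∃z (Rxz ∧ Rzy)).
F1: satisfies the condition.
F2: fails — Rw1w0 but no z with Rw1z and Rzw0.
F3: fails — R14 but no z with R1z and Rz4.
F4: fails — Rbc but no z with Rbz and Rzc.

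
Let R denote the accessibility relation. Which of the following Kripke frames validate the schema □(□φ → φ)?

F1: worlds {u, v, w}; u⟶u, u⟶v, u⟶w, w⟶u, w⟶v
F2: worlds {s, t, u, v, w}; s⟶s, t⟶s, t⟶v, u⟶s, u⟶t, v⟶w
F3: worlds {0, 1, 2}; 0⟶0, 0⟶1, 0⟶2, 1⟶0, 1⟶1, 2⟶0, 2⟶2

F3

Frame correspondent (Sahlqvist): ∀x ∀y (Rxy → Ryy) — i.e. shift-reflexivity.
F1: fails — Ruv but not Rvv.
F2: fails — Rtv but not Rvv.
F3: satisfies the condition.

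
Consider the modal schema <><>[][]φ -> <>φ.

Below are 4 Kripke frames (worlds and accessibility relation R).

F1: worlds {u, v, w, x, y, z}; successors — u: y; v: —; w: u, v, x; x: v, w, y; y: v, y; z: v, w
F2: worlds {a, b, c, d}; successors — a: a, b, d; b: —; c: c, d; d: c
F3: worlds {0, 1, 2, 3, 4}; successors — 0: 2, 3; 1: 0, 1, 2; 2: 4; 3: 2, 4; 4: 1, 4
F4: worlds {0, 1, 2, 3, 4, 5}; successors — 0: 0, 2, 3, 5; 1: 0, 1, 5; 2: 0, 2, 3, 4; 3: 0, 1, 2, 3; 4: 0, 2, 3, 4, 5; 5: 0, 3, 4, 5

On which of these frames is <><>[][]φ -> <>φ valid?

F4

The schema corresponds to a generalized confluence (Geach) condition: forall x forall y (x R^2 y -> exists w (y R^2 w & xRw)).
F1: fails — uR²v but no t with vR²t and uRt.
F2: fails — aR²b but no w with bR²w and aRw.
F3: fails — 0R²2 but no w with 2R²w and 0Rw.
F4: condition met.
Valid on: F4.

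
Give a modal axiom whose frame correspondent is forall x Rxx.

□s → s

This is reflexivity; the standard corresponding axiom is T: □s → s.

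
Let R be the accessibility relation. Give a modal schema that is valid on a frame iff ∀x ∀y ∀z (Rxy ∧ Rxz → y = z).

A defining formula is ◇r → □r (the CD axiom).
Suppose ◇r→□r is valid. Take Rxy, Rxz and set V(r)={y}. Then ◇r at x, so □r at x, so r at z, i.e. z=y.

◇r → □r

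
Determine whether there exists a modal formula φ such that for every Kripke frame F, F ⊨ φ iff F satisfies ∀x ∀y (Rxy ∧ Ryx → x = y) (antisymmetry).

If a class were modally definable it would be closed under surjective bounded morphisms (Goldblatt–Thomason).
The 4-cycle (worlds a,b,c,d with a→b→c→d→a) is antisymmetric. Sending even-indexed worlds to s and odd-indexed worlds to t is a surjective bounded morphism onto the two-world frame with s↔t, which is not antisymmetric.
So the class is not modally definable.

Not modally definable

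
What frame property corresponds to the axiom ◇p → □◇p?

Suppose ◇p→□◇p is valid. Take Rxy, Rxz and set V(p)={y}. Then ◇p at x, so □◇p at x, so ◇p at z, so some w with Rzw has p; w=y, i.e. Rzy. By symmetry of the argument, Ryz.

the Euclidean property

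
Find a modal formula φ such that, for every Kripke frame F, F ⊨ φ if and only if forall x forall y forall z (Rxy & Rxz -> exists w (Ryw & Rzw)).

◇□ψ → □◇ψ

This is convergence; the standard corresponding axiom is .2: ◇□ψ → □◇ψ.
Suppose ◇□ψ→□◇ψ is valid. Take Rxy, Rxz and set V(ψ)={w : Ryw}. Then □ψ at y so ◇□ψ at x, so □◇ψ at x, so ◇ψ at z, giving w with Rzw and Ryw.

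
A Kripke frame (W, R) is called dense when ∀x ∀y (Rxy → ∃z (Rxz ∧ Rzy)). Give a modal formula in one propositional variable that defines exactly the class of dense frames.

□□p → □p

A defining formula is □□p → □p (the C4 axiom).
Suppose □□p→□p is valid. Take Rxy and set V(p)={w : xR²w}. Then □□p at x, so □p at x, so p at y, i.e. ∃z(Rxz∧Rzy).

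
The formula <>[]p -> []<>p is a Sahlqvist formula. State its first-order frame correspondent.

Suppose ◇□p→□◇p is valid. Take Rxy, Rxz and set V(p)={w : Ryw}. Then □p at y so ◇□p at x, so □◇p at x, so ◇p at z, giving w with Rzw and Ryw.

convergence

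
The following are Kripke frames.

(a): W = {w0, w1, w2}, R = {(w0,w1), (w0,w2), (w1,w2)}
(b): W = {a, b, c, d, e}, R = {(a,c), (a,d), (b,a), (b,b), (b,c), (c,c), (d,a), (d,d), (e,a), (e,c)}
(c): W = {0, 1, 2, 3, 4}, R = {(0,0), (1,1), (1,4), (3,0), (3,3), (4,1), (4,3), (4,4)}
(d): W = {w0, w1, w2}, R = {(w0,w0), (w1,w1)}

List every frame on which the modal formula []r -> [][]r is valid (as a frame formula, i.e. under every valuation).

(a), (d)

The schema corresponds to transitivity: forall x forall y forall z (Rxy & Ryz -> Rxz).
(a): ✓.
(b): fails — Rea and Rad but not Red.
(c): fails — R43 and R30 but not R40.
(d): ✓.
Valid on: (a), (d).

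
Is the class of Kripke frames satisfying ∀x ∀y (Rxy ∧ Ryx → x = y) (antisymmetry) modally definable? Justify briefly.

If a class were modally definable it would be closed under surjective bounded morphisms (Goldblatt–Thomason).
The 6-cycle (worlds s,t,u,v,w,x with s→t→u→v→w→x→s) is antisymmetric. Sending even-indexed worlds to a and odd-indexed worlds to b is a surjective bounded morphism onto the two-world frame with a↔b, which is not antisymmetric.
So the class is not modally definable.

Not modally definable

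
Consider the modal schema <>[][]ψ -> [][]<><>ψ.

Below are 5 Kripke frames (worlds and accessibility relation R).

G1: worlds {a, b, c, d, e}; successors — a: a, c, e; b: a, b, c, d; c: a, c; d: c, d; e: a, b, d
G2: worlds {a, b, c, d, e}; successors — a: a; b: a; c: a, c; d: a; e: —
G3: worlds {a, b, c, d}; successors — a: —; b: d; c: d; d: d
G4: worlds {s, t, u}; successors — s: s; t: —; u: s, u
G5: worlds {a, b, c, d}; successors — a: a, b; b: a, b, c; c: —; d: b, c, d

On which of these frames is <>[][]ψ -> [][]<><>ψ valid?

G1, G2, G3, G4

This is the axiom for a generalized confluence (Geach) condition; its first-order frame correspondent is forall x forall y forall z ((xRy & x R^2 z) -> exists w (y R^2 w & z R^2 w)).
G1: ✓.
G2: ✓.
G3: ✓.
G4: ✓.
G5: fails — aRa, aR²c but no w with aR²w and cR²w.
Valid on: G1, G2, G3, G4.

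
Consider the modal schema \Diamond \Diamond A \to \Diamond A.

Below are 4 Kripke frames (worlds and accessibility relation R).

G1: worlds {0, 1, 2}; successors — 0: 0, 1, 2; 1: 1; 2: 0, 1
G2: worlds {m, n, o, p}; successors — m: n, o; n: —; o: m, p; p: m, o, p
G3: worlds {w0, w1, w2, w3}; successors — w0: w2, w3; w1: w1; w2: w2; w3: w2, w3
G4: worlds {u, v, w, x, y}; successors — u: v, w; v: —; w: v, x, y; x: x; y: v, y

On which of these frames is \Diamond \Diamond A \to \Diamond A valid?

Frame correspondent (Sahlqvist): \forall x \forall y \forall z (Rxy \wedge Ryz \to Rxz) — i.e. transitivity.
G1: fails — R20 and R02 but not R22.
G2: fails — Rom and Rmo but not Roo.
G3: ✓.
G4: fails — Ruw and Rwx but not Rux.

G3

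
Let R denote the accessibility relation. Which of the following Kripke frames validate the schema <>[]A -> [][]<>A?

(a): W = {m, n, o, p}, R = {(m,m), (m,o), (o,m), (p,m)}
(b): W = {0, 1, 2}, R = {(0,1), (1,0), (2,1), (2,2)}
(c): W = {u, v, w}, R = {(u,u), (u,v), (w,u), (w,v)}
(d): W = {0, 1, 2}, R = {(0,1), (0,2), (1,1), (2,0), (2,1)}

(a), (d)

This is the axiom for a generalized confluence (Geach) condition; its first-order frame correspondent is forall x forall y forall z ((xRy & x R^2 z) -> exists w (yRw & zRw)).
(a): holds.
(b): fails — 0R1, 0R²0 but no w with 1Rw and 0Rw.
(c): fails — uRu, uR²v but no t with uRt and vRt.
(d): holds.
Valid on: (a), (d).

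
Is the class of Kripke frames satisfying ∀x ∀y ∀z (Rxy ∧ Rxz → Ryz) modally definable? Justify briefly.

Yes — defined by ◇r → □◇r

The condition is the Euclidean property. A defining modal formula is ◇r → □◇r.
Suppose ◇r→□◇r is valid. Take Rxy, Rxz and set V(r)={y}. Then ◇r at x, so □◇r at x, so ◇r at z, so some w with Rzw has r; w=y, i.e. Rzy. By symmetry of the argument, Ryz.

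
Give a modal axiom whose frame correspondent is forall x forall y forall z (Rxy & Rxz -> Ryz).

The condition is the Euclidean property. The 5 schema ◇r → □◇r defines it.
Suppose ◇r→□◇r is valid. Take Rxy, Rxz and set V(r)={y}. Then ◇r at x, so □◇r at x, so ◇r at z, so some w with Rzw has r; w=y, i.e. Rzy. By symmetry of the argument, Ryz.

◇r → □◇r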